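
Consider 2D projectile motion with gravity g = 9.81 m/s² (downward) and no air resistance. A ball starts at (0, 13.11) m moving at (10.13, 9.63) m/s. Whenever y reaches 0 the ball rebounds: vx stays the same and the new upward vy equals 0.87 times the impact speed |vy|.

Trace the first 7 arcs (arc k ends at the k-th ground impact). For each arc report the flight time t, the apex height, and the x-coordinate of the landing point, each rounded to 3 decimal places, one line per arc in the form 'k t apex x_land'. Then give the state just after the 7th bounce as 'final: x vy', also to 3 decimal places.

Arc 1: start y=13.110, vy=9.630 → t=2.889, apex=17.837, x_land=29.261, impact vy=-18.707
  bounce: vy ← 0.87·18.707 = 16.275
Arc 2: start y=0.000, vy=16.275 → t=3.318, apex=13.501, x_land=62.874, impact vy=-16.275
  bounce: vy ← 0.87·16.275 = 14.159
Arc 3: start y=0.000, vy=14.159 → t=2.887, apex=10.219, x_land=92.116, impact vy=-14.159
  bounce: vy ← 0.87·14.159 = 12.319
Arc 4: start y=0.000, vy=12.319 → t=2.511, apex=7.734, x_land=117.557, impact vy=-12.319
  bounce: vy ← 0.87·12.319 = 10.717
Arc 5: start y=0.000, vy=10.717 → t=2.185, apex=5.854, x_land=139.691, impact vy=-10.717
  bounce: vy ← 0.87·10.717 = 9.324
Arc 6: start y=0.000, vy=9.324 → t=1.901, apex=4.431, x_land=158.947, impact vy=-9.324
  bounce: vy ← 0.87·9.324 = 8.112
Arc 7: start y=0.000, vy=8.112 → t=1.654, apex=3.354, x_land=175.700, impact vy=-8.112
  bounce: vy ← 0.87·8.112 = 7.057

1 2.889 17.837 29.261
2 3.318 13.501 62.874
3 2.887 10.219 92.116
4 2.511 7.734 117.557
5 2.185 5.854 139.691
6 1.901 4.431 158.947
7 1.654 3.354 175.700
final: 175.700 7.057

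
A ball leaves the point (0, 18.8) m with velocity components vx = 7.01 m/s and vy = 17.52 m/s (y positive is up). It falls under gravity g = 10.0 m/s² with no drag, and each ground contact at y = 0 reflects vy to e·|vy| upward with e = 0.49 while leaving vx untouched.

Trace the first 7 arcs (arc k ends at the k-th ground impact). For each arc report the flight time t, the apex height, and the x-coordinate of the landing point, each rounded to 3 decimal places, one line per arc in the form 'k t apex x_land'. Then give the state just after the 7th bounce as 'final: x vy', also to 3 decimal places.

Arc 1: start y=18.800, vy=17.520 → t=4.365, apex=34.148, x_land=30.601, impact vy=-26.133
  bounce: vy ← 0.49·26.133 = 12.805
Arc 2: start y=0.000, vy=12.805 → t=2.561, apex=8.199, x_land=48.554, impact vy=-12.805
  bounce: vy ← 0.49·12.805 = 6.275
Arc 3: start y=0.000, vy=6.275 → t=1.255, apex=1.969, x_land=57.351, impact vy=-6.275
  bounce: vy ← 0.49·6.275 = 3.075
Arc 4: start y=0.000, vy=3.075 → t=0.615, apex=0.473, x_land=61.662, impact vy=-3.075
  bounce: vy ← 0.49·3.075 = 1.507
Arc 5: start y=0.000, vy=1.507 → t=0.301, apex=0.113, x_land=63.774, impact vy=-1.507
  bounce: vy ← 0.49·1.507 = 0.738
Arc 6: start y=0.000, vy=0.738 → t=0.148, apex=0.027, x_land=64.809, impact vy=-0.738
  bounce: vy ← 0.49·0.738 = 0.362
Arc 7: start y=0.000, vy=0.362 → t=0.072, apex=0.007, x_land=65.316, impact vy=-0.362
  bounce: vy ← 0.49·0.362 = 0.177

1 4.365 34.148 30.601
2 2.561 8.199 48.554
3 1.255 1.969 57.351
4 0.615 0.473 61.662
5 0.301 0.113 63.774
6 0.148 0.027 64.809
7 0.072 0.007 65.316
final: 65.316 0.177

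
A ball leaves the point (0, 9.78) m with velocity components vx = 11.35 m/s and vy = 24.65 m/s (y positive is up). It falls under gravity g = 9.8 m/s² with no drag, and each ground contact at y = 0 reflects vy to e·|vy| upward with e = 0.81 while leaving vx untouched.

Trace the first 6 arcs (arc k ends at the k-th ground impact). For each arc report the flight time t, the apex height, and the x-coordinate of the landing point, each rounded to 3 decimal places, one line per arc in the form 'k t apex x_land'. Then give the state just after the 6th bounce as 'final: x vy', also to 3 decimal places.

1 5.400 40.781 61.292
2 4.674 26.757 114.337
3 3.786 17.555 157.303
4 3.066 11.518 192.106
5 2.484 7.557 220.296
6 2.012 4.958 243.130
final: 243.130 7.985

Arc 1: start y=9.780, vy=24.650 → t=5.400, apex=40.781, x_land=61.292, impact vy=-28.272
  bounce: vy ← 0.81·28.272 = 22.900
Arc 2: start y=0.000, vy=22.900 → t=4.674, apex=26.757, x_land=114.337, impact vy=-22.900
  bounce: vy ← 0.81·22.900 = 18.549
Arc 3: start y=0.000, vy=18.549 → t=3.786, apex=17.555, x_land=157.303, impact vy=-18.549
  bounce: vy ← 0.81·18.549 = 15.025
Arc 4: start y=0.000, vy=15.025 → t=3.066, apex=11.518, x_land=192.106, impact vy=-15.025
  bounce: vy ← 0.81·15.025 = 12.170
Arc 5: start y=0.000, vy=12.170 → t=2.484, apex=7.557, x_land=220.296, impact vy=-12.170
  bounce: vy ← 0.81·12.170 = 9.858
Arc 6: start y=0.000, vy=9.858 → t=2.012, apex=4.958, x_land=243.130, impact vy=-9.858
  bounce: vy ← 0.81·9.858 = 7.985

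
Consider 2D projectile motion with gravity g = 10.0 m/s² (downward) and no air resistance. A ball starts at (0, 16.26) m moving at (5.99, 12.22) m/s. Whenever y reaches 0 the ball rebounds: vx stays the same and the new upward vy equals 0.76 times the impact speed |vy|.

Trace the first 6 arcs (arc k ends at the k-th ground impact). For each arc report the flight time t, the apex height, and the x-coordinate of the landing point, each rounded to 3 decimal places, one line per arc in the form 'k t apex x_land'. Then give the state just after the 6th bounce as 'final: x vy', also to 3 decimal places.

Arc 1: start y=16.260, vy=12.220 → t=3.400, apex=23.726, x_land=20.368, impact vy=-21.784
  bounce: vy ← 0.76·21.784 = 16.556
Arc 2: start y=0.000, vy=16.556 → t=3.311, apex=13.704, x_land=40.202, impact vy=-16.556
  bounce: vy ← 0.76·16.556 = 12.582
Arc 3: start y=0.000, vy=12.582 → t=2.516, apex=7.916, x_land=55.275, impact vy=-12.582
  bounce: vy ← 0.76·12.582 = 9.563
Arc 4: start y=0.000, vy=9.563 → t=1.913, apex=4.572, x_land=66.731, impact vy=-9.563
  bounce: vy ← 0.76·9.563 = 7.268
Arc 5: start y=0.000, vy=7.268 → t=1.454, apex=2.641, x_land=75.438, impact vy=-7.268
  bounce: vy ← 0.76·7.268 = 5.523
Arc 6: start y=0.000, vy=5.523 → t=1.105, apex=1.525, x_land=82.055, impact vy=-5.523
  bounce: vy ← 0.76·5.523 = 4.198

1 3.400 23.726 20.368
2 3.311 13.704 40.202
3 2.516 7.916 55.275
4 1.913 4.572 66.731
5 1.454 2.641 75.438
6 1.105 1.525 82.055
final: 82.055 4.198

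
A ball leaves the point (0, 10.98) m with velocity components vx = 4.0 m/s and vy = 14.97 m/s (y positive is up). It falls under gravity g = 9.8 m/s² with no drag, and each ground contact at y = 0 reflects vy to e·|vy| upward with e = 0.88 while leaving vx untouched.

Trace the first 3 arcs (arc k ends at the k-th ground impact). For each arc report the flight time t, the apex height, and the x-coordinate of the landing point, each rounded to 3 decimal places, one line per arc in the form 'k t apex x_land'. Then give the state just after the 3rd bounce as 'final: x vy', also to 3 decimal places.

1 3.666 22.414 14.665
2 3.764 17.357 29.722
3 3.312 13.441 42.972
final: 42.972 14.283

Arc 1: start y=10.980, vy=14.970 → t=3.666, apex=22.414, x_land=14.665, impact vy=-20.960
  bounce: vy ← 0.88·20.960 = 18.445
Arc 2: start y=0.000, vy=18.445 → t=3.764, apex=17.357, x_land=29.722, impact vy=-18.445
  bounce: vy ← 0.88·18.445 = 16.231
Arc 3: start y=0.000, vy=16.231 → t=3.312, apex=13.441, x_land=42.972, impact vy=-16.231
  bounce: vy ← 0.88·16.231 = 14.283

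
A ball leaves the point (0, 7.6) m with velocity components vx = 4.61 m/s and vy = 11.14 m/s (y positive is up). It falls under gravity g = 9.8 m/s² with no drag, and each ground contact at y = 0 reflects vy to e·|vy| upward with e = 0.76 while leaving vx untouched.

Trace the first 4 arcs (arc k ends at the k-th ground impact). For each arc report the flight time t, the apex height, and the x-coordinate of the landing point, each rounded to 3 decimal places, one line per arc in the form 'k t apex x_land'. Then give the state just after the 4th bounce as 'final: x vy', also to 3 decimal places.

Arc 1: start y=7.600, vy=11.140 → t=2.823, apex=13.932, x_land=13.014, impact vy=-16.525
  bounce: vy ← 0.76·16.525 = 12.559
Arc 2: start y=0.000, vy=12.559 → t=2.563, apex=8.047, x_land=24.829, impact vy=-12.559
  bounce: vy ← 0.76·12.559 = 9.545
Arc 3: start y=0.000, vy=9.545 → t=1.948, apex=4.648, x_land=33.809, impact vy=-9.545
  bounce: vy ← 0.76·9.545 = 7.254
Arc 4: start y=0.000, vy=7.254 → t=1.480, apex=2.685, x_land=40.633, impact vy=-7.254
  bounce: vy ← 0.76·7.254 = 5.513

1 2.823 13.932 13.014
2 2.563 8.047 24.829
3 1.948 4.648 33.809
4 1.480 2.685 40.633
final: 40.633 5.513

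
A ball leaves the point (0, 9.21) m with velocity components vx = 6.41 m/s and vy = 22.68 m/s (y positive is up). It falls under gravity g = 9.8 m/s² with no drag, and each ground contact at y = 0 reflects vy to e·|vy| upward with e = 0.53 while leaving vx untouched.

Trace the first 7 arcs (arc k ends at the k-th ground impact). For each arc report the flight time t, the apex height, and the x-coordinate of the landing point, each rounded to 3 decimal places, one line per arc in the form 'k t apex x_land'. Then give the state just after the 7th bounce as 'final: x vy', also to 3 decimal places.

Arc 1: start y=9.210, vy=22.680 → t=5.004, apex=35.454, x_land=32.077, impact vy=-26.361
  bounce: vy ← 0.53·26.361 = 13.971
Arc 2: start y=0.000, vy=13.971 → t=2.851, apex=9.959, x_land=50.353, impact vy=-13.971
  bounce: vy ← 0.53·13.971 = 7.405
Arc 3: start y=0.000, vy=7.405 → t=1.511, apex=2.797, x_land=60.040, impact vy=-7.405
  bounce: vy ← 0.53·7.405 = 3.925
Arc 4: start y=0.000, vy=3.925 → t=0.801, apex=0.786, x_land=65.174, impact vy=-3.925
  bounce: vy ← 0.53·3.925 = 2.080
Arc 5: start y=0.000, vy=2.080 → t=0.424, apex=0.221, x_land=67.895, impact vy=-2.080
  bounce: vy ← 0.53·2.080 = 1.102
Arc 6: start y=0.000, vy=1.102 → t=0.225, apex=0.062, x_land=69.337, impact vy=-1.102
  bounce: vy ← 0.53·1.102 = 0.584
Arc 7: start y=0.000, vy=0.584 → t=0.119, apex=0.017, x_land=70.102, impact vy=-0.584
  bounce: vy ← 0.53·0.584 = 0.310

1 5.004 35.454 32.077
2 2.851 9.959 50.353
3 1.511 2.797 60.040
4 0.801 0.786 65.174
5 0.424 0.221 67.895
6 0.225 0.062 69.337
7 0.119 0.017 70.102
final: 70.102 0.310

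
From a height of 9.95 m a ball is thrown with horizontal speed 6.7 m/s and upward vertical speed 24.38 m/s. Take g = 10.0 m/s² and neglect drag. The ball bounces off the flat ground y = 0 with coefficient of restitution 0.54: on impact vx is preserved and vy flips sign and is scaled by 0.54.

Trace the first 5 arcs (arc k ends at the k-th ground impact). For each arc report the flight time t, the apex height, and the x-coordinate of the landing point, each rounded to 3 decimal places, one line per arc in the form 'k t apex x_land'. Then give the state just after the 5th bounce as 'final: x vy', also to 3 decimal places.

Arc 1: start y=9.950, vy=24.380 → t=5.255, apex=39.669, x_land=35.207, impact vy=-28.167
  bounce: vy ← 0.54·28.167 = 15.210
Arc 2: start y=0.000, vy=15.210 → t=3.042, apex=11.568, x_land=55.588, impact vy=-15.210
  bounce: vy ← 0.54·15.210 = 8.214
Arc 3: start y=0.000, vy=8.214 → t=1.643, apex=3.373, x_land=66.594, impact vy=-8.214
  bounce: vy ← 0.54·8.214 = 4.435
Arc 4: start y=0.000, vy=4.435 → t=0.887, apex=0.984, x_land=72.538, impact vy=-4.435
  bounce: vy ← 0.54·4.435 = 2.395
Arc 5: start y=0.000, vy=2.395 → t=0.479, apex=0.287, x_land=75.747, impact vy=-2.395
  bounce: vy ← 0.54·2.395 = 1.293

1 5.255 39.669 35.207
2 3.042 11.568 55.588
3 1.643 3.373 66.594
4 0.887 0.984 72.538
5 0.479 0.287 75.747
final: 75.747 1.293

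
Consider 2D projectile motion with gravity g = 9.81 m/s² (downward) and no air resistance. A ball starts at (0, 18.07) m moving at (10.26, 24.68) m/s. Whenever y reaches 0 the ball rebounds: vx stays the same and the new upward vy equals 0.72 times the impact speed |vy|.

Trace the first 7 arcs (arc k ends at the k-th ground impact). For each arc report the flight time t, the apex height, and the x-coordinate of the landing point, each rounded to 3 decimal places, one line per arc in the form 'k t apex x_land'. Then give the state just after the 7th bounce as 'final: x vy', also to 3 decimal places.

1 5.680 49.115 58.279
2 4.557 25.461 105.030
3 3.281 13.199 138.691
4 2.362 6.842 162.928
5 1.701 3.547 180.378
6 1.225 1.839 192.941
7 0.882 0.953 201.988
final: 201.988 3.114

Arc 1: start y=18.070, vy=24.680 → t=5.680, apex=49.115, x_land=58.279, impact vy=-31.042
  bounce: vy ← 0.72·31.042 = 22.351
Arc 2: start y=0.000, vy=22.351 → t=4.557, apex=25.461, x_land=105.030, impact vy=-22.351
  bounce: vy ← 0.72·22.351 = 16.092
Arc 3: start y=0.000, vy=16.092 → t=3.281, apex=13.199, x_land=138.691, impact vy=-16.092
  bounce: vy ← 0.72·16.092 = 11.587
Arc 4: start y=0.000, vy=11.587 → t=2.362, apex=6.842, x_land=162.928, impact vy=-11.587
  bounce: vy ← 0.72·11.587 = 8.342
Arc 5: start y=0.000, vy=8.342 → t=1.701, apex=3.547, x_land=180.378, impact vy=-8.342
  bounce: vy ← 0.72·8.342 = 6.006
Arc 6: start y=0.000, vy=6.006 → t=1.225, apex=1.839, x_land=192.941, impact vy=-6.006
  bounce: vy ← 0.72·6.006 = 4.325
Arc 7: start y=0.000, vy=4.325 → t=0.882, apex=0.953, x_land=201.988, impact vy=-4.325
  bounce: vy ← 0.72·4.325 = 3.114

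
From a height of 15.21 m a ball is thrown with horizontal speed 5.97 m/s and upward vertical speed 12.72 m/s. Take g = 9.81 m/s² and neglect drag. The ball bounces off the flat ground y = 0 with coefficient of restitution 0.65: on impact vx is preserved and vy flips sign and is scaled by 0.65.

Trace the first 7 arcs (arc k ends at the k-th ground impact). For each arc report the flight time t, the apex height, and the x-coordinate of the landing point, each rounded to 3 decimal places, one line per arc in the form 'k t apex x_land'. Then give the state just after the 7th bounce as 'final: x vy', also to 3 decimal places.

Arc 1: start y=15.210, vy=12.720 → t=3.483, apex=23.457, x_land=20.796, impact vy=-21.453
  bounce: vy ← 0.65·21.453 = 13.944
Arc 2: start y=0.000, vy=13.944 → t=2.843, apex=9.910, x_land=37.768, impact vy=-13.944
  bounce: vy ← 0.65·13.944 = 9.064
Arc 3: start y=0.000, vy=9.064 → t=1.848, apex=4.187, x_land=48.800, impact vy=-9.064
  bounce: vy ← 0.65·9.064 = 5.891
Arc 4: start y=0.000, vy=5.891 → t=1.201, apex=1.769, x_land=55.971, impact vy=-5.891
  bounce: vy ← 0.65·5.891 = 3.829
Arc 5: start y=0.000, vy=3.829 → t=0.781, apex=0.747, x_land=60.631, impact vy=-3.829
  bounce: vy ← 0.65·3.829 = 2.489
Arc 6: start y=0.000, vy=2.489 → t=0.507, apex=0.316, x_land=63.661, impact vy=-2.489
  bounce: vy ← 0.65·2.489 = 1.618
Arc 7: start y=0.000, vy=1.618 → t=0.330, apex=0.133, x_land=65.630, impact vy=-1.618
  bounce: vy ← 0.65·1.618 = 1.052

1 3.483 23.457 20.796
2 2.843 9.910 37.768
3 1.848 4.187 48.800
4 1.201 1.769 55.971
5 0.781 0.747 60.631
6 0.507 0.316 63.661
7 0.330 0.133 65.630
final: 65.630 1.052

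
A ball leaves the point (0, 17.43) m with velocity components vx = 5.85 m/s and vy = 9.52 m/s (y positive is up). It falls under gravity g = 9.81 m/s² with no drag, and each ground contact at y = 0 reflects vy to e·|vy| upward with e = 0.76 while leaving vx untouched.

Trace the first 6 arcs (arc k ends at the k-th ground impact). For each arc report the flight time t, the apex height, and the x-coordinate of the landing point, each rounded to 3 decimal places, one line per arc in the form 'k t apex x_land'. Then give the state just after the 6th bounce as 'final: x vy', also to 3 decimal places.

1 3.091 22.049 18.080
2 3.223 12.736 36.933
3 2.449 7.356 51.261
4 1.861 4.249 62.151
5 1.415 2.454 70.427
6 1.075 1.418 76.716
final: 76.716 4.008

Arc 1: start y=17.430, vy=9.520 → t=3.091, apex=22.049, x_land=18.080, impact vy=-20.799
  bounce: vy ← 0.76·20.799 = 15.807
Arc 2: start y=0.000, vy=15.807 → t=3.223, apex=12.736, x_land=36.933, impact vy=-15.807
  bounce: vy ← 0.76·15.807 = 12.014
Arc 3: start y=0.000, vy=12.014 → t=2.449, apex=7.356, x_land=51.261, impact vy=-12.014
  bounce: vy ← 0.76·12.014 = 9.130
Arc 4: start y=0.000, vy=9.130 → t=1.861, apex=4.249, x_land=62.151, impact vy=-9.130
  bounce: vy ← 0.76·9.130 = 6.939
Arc 5: start y=0.000, vy=6.939 → t=1.415, apex=2.454, x_land=70.427, impact vy=-6.939
  bounce: vy ← 0.76·6.939 = 5.274
Arc 6: start y=0.000, vy=5.274 → t=1.075, apex=1.418, x_land=76.716, impact vy=-5.274
  bounce: vy ← 0.76·5.274 = 4.008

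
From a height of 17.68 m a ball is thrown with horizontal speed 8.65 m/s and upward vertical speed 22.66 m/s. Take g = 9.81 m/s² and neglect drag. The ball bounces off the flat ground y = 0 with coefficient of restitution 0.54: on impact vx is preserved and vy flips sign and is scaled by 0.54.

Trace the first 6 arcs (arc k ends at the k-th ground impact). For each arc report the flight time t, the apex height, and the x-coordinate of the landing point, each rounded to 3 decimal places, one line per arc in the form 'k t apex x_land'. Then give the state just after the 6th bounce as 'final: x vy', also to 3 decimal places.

Arc 1: start y=17.680, vy=22.660 → t=5.300, apex=43.851, x_land=45.844, impact vy=-29.332
  bounce: vy ← 0.54·29.332 = 15.839
Arc 2: start y=0.000, vy=15.839 → t=3.229, apex=12.787, x_land=73.777, impact vy=-15.839
  bounce: vy ← 0.54·15.839 = 8.553
Arc 3: start y=0.000, vy=8.553 → t=1.744, apex=3.729, x_land=88.860, impact vy=-8.553
  bounce: vy ← 0.54·8.553 = 4.619
Arc 4: start y=0.000, vy=4.619 → t=0.942, apex=1.087, x_land=97.005, impact vy=-4.619
  bounce: vy ← 0.54·4.619 = 2.494
Arc 5: start y=0.000, vy=2.494 → t=0.508, apex=0.317, x_land=101.404, impact vy=-2.494
  bounce: vy ← 0.54·2.494 = 1.347
Arc 6: start y=0.000, vy=1.347 → t=0.275, apex=0.092, x_land=103.779, impact vy=-1.347
  bounce: vy ← 0.54·1.347 = 0.727

1 5.300 43.851 45.844
2 3.229 12.787 73.777
3 1.744 3.729 88.860
4 0.942 1.087 97.005
5 0.508 0.317 101.404
6 0.275 0.092 103.779
final: 103.779 0.727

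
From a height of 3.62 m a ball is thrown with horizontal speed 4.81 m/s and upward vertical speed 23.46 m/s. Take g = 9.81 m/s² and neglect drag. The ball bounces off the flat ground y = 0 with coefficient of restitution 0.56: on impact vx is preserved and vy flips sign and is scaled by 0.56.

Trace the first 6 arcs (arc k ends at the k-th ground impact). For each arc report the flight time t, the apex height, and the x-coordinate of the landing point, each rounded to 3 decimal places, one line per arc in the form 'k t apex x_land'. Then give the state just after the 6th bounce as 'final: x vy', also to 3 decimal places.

1 4.932 31.672 23.725
2 2.846 9.932 37.415
3 1.594 3.115 45.080
4 0.893 0.977 49.373
5 0.500 0.306 51.777
6 0.280 0.096 53.124
final: 53.124 0.769

Arc 1: start y=3.620, vy=23.460 → t=4.932, apex=31.672, x_land=23.725, impact vy=-24.928
  bounce: vy ← 0.56·24.928 = 13.960
Arc 2: start y=0.000, vy=13.960 → t=2.846, apex=9.932, x_land=37.415, impact vy=-13.960
  bounce: vy ← 0.56·13.960 = 7.817
Arc 3: start y=0.000, vy=7.817 → t=1.594, apex=3.115, x_land=45.080, impact vy=-7.817
  bounce: vy ← 0.56·7.817 = 4.378
Arc 4: start y=0.000, vy=4.378 → t=0.893, apex=0.977, x_land=49.373, impact vy=-4.378
  bounce: vy ← 0.56·4.378 = 2.452
Arc 5: start y=0.000, vy=2.452 → t=0.500, apex=0.306, x_land=51.777, impact vy=-2.452
  bounce: vy ← 0.56·2.452 = 1.373
Arc 6: start y=0.000, vy=1.373 → t=0.280, apex=0.096, x_land=53.124, impact vy=-1.373
  bounce: vy ← 0.56·1.373 = 0.769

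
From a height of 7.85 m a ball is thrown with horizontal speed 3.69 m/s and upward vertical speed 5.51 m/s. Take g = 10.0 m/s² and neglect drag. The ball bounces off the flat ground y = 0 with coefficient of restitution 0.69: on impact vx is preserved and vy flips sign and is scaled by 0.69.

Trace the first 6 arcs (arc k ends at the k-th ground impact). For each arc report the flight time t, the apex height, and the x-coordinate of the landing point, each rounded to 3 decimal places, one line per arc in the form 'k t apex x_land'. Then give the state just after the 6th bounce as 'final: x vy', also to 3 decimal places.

Arc 1: start y=7.850, vy=5.510 → t=1.920, apex=9.368, x_land=7.084, impact vy=-13.688
  bounce: vy ← 0.69·13.688 = 9.445
Arc 2: start y=0.000, vy=9.445 → t=1.889, apex=4.460, x_land=14.054, impact vy=-9.445
  bounce: vy ← 0.69·9.445 = 6.517
Arc 3: start y=0.000, vy=6.517 → t=1.303, apex=2.123, x_land=18.864, impact vy=-6.517
  bounce: vy ← 0.69·6.517 = 4.497
Arc 4: start y=0.000, vy=4.497 → t=0.899, apex=1.011, x_land=22.182, impact vy=-4.497
  bounce: vy ← 0.69·4.497 = 3.103
Arc 5: start y=0.000, vy=3.103 → t=0.621, apex=0.481, x_land=24.472, impact vy=-3.103
  bounce: vy ← 0.69·3.103 = 2.141
Arc 6: start y=0.000, vy=2.141 → t=0.428, apex=0.229, x_land=26.052, impact vy=-2.141
  bounce: vy ← 0.69·2.141 = 1.477

1 1.920 9.368 7.084
2 1.889 4.460 14.054
3 1.303 2.123 18.864
4 0.899 1.011 22.182
5 0.621 0.481 24.472
6 0.428 0.229 26.052
final: 26.052 1.477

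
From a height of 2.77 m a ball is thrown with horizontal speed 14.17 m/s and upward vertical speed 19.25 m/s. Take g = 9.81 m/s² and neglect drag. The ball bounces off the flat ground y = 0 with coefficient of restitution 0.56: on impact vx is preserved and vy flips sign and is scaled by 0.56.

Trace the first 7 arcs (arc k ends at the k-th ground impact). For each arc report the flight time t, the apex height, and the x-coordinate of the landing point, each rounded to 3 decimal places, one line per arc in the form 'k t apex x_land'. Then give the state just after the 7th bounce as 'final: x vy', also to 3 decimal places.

Arc 1: start y=2.770, vy=19.250 → t=4.064, apex=21.657, x_land=57.580, impact vy=-20.613
  bounce: vy ← 0.56·20.613 = 11.543
Arc 2: start y=0.000, vy=11.543 → t=2.353, apex=6.792, x_land=90.928, impact vy=-11.543
  bounce: vy ← 0.56·11.543 = 6.464
Arc 3: start y=0.000, vy=6.464 → t=1.318, apex=2.130, x_land=109.603, impact vy=-6.464
  bounce: vy ← 0.56·6.464 = 3.620
Arc 4: start y=0.000, vy=3.620 → t=0.738, apex=0.668, x_land=120.061, impact vy=-3.620
  bounce: vy ← 0.56·3.620 = 2.027
Arc 5: start y=0.000, vy=2.027 → t=0.413, apex=0.209, x_land=125.917, impact vy=-2.027
  bounce: vy ← 0.56·2.027 = 1.135
Arc 6: start y=0.000, vy=1.135 → t=0.231, apex=0.066, x_land=129.197, impact vy=-1.135
  bounce: vy ← 0.56·1.135 = 0.636
Arc 7: start y=0.000, vy=0.636 → t=0.130, apex=0.021, x_land=131.033, impact vy=-0.636
  bounce: vy ← 0.56·0.636 = 0.356

1 4.064 21.657 57.580
2 2.353 6.792 90.928
3 1.318 2.130 109.603
4 0.738 0.668 120.061
5 0.413 0.209 125.917
6 0.231 0.066 129.197
7 0.130 0.021 131.033
final: 131.033 0.356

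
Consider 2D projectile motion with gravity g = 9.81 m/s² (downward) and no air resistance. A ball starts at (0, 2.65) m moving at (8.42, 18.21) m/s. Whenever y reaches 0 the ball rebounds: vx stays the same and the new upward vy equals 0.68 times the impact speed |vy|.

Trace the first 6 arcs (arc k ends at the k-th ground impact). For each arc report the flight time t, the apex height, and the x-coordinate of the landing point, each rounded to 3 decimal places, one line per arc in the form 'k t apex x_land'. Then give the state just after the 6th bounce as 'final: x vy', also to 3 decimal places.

Arc 1: start y=2.650, vy=18.210 → t=3.853, apex=19.551, x_land=32.440, impact vy=-19.586
  bounce: vy ← 0.68·19.586 = 13.318
Arc 2: start y=0.000, vy=13.318 → t=2.715, apex=9.041, x_land=55.303, impact vy=-13.318
  bounce: vy ← 0.68·13.318 = 9.056
Arc 3: start y=0.000, vy=9.056 → t=1.846, apex=4.180, x_land=70.849, impact vy=-9.056
  bounce: vy ← 0.68·9.056 = 6.158
Arc 4: start y=0.000, vy=6.158 → t=1.256, apex=1.933, x_land=81.420, impact vy=-6.158
  bounce: vy ← 0.68·6.158 = 4.188
Arc 5: start y=0.000, vy=4.188 → t=0.854, apex=0.894, x_land=88.609, impact vy=-4.188
  bounce: vy ← 0.68·4.188 = 2.848
Arc 6: start y=0.000, vy=2.848 → t=0.581, apex=0.413, x_land=93.497, impact vy=-2.848
  bounce: vy ← 0.68·2.848 = 1.936

1 3.853 19.551 32.440
2 2.715 9.041 55.303
3 1.846 4.180 70.849
4 1.256 1.933 81.420
5 0.854 0.894 88.609
6 0.581 0.413 93.497
final: 93.497 1.936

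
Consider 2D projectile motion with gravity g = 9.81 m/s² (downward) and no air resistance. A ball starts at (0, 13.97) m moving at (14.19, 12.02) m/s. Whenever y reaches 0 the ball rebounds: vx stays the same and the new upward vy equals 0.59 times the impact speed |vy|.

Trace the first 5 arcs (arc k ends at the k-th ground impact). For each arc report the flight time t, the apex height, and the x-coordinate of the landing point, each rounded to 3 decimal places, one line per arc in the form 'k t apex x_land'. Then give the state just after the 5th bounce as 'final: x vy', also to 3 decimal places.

1 3.311 21.334 46.980
2 2.461 7.426 81.901
3 1.452 2.585 102.504
4 0.857 0.900 114.660
5 0.505 0.313 121.832
final: 121.832 1.463

Arc 1: start y=13.970, vy=12.020 → t=3.311, apex=21.334, x_land=46.980, impact vy=-20.459
  bounce: vy ← 0.59·20.459 = 12.071
Arc 2: start y=0.000, vy=12.071 → t=2.461, apex=7.426, x_land=81.901, impact vy=-12.071
  bounce: vy ← 0.59·12.071 = 7.122
Arc 3: start y=0.000, vy=7.122 → t=1.452, apex=2.585, x_land=102.504, impact vy=-7.122
  bounce: vy ← 0.59·7.122 = 4.202
Arc 4: start y=0.000, vy=4.202 → t=0.857, apex=0.900, x_land=114.660, impact vy=-4.202
  bounce: vy ← 0.59·4.202 = 2.479
Arc 5: start y=0.000, vy=2.479 → t=0.505, apex=0.313, x_land=121.832, impact vy=-2.479
  bounce: vy ← 0.59·2.479 = 1.463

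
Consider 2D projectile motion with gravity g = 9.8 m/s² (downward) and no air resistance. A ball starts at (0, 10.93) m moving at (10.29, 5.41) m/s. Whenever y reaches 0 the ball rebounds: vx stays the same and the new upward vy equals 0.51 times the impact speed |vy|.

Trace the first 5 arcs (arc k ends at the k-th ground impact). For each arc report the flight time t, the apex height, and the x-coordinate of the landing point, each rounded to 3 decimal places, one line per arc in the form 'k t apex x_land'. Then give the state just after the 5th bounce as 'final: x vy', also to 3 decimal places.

Arc 1: start y=10.930, vy=5.410 → t=2.144, apex=12.423, x_land=22.065, impact vy=-15.604
  bounce: vy ← 0.51·15.604 = 7.958
Arc 2: start y=0.000, vy=7.958 → t=1.624, apex=3.231, x_land=38.777, impact vy=-7.958
  bounce: vy ← 0.51·7.958 = 4.059
Arc 3: start y=0.000, vy=4.059 → t=0.828, apex=0.840, x_land=47.301, impact vy=-4.059
  bounce: vy ← 0.51·4.059 = 2.070
Arc 4: start y=0.000, vy=2.070 → t=0.422, apex=0.219, x_land=51.647, impact vy=-2.070
  bounce: vy ← 0.51·2.070 = 1.056
Arc 5: start y=0.000, vy=1.056 → t=0.215, apex=0.057, x_land=53.864, impact vy=-1.056
  bounce: vy ← 0.51·1.056 = 0.538

1 2.144 12.423 22.065
2 1.624 3.231 38.777
3 0.828 0.840 47.301
4 0.422 0.219 51.647
5 0.215 0.057 53.864
final: 53.864 0.538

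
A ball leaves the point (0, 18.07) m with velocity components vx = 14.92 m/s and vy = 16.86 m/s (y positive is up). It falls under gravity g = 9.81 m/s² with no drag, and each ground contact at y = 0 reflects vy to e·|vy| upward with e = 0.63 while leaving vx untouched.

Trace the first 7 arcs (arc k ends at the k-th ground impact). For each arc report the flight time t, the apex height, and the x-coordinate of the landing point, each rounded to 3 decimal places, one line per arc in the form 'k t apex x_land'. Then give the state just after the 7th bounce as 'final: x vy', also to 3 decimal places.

Arc 1: start y=18.070, vy=16.860 → t=4.295, apex=32.558, x_land=64.082, impact vy=-25.274
  bounce: vy ← 0.63·25.274 = 15.923
Arc 2: start y=0.000, vy=15.923 → t=3.246, apex=12.922, x_land=112.516, impact vy=-15.923
  bounce: vy ← 0.63·15.923 = 10.031
Arc 3: start y=0.000, vy=10.031 → t=2.045, apex=5.129, x_land=143.029, impact vy=-10.031
  bounce: vy ← 0.63·10.031 = 6.320
Arc 4: start y=0.000, vy=6.320 → t=1.288, apex=2.036, x_land=162.253, impact vy=-6.320
  bounce: vy ← 0.63·6.320 = 3.981
Arc 5: start y=0.000, vy=3.981 → t=0.812, apex=0.808, x_land=174.364, impact vy=-3.981
  bounce: vy ← 0.63·3.981 = 2.508
Arc 6: start y=0.000, vy=2.508 → t=0.511, apex=0.321, x_land=181.993, impact vy=-2.508
  bounce: vy ← 0.63·2.508 = 1.580
Arc 7: start y=0.000, vy=1.580 → t=0.322, apex=0.127, x_land=186.800, impact vy=-1.580
  bounce: vy ← 0.63·1.580 = 0.996

1 4.295 32.558 64.082
2 3.246 12.922 112.516
3 2.045 5.129 143.029
4 1.288 2.036 162.253
5 0.812 0.808 174.364
6 0.511 0.321 181.993
7 0.322 0.127 186.800
final: 186.800 0.996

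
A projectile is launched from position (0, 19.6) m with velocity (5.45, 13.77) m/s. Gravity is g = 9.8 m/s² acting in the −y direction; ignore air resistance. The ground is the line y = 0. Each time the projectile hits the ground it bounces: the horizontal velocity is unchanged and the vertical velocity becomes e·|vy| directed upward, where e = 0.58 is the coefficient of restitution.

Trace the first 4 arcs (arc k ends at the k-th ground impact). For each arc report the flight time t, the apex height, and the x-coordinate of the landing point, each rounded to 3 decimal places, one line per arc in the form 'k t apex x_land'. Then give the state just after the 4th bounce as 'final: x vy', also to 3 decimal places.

Arc 1: start y=19.600, vy=13.770 → t=3.849, apex=29.274, x_land=20.979, impact vy=-23.954
  bounce: vy ← 0.58·23.954 = 13.893
Arc 2: start y=0.000, vy=13.893 → t=2.835, apex=9.848, x_land=36.431, impact vy=-13.893
  bounce: vy ← 0.58·13.893 = 8.058
Arc 3: start y=0.000, vy=8.058 → t=1.644, apex=3.313, x_land=45.394, impact vy=-8.058
  bounce: vy ← 0.58·8.058 = 4.674
Arc 4: start y=0.000, vy=4.674 → t=0.954, apex=1.114, x_land=50.592, impact vy=-4.674
  bounce: vy ← 0.58·4.674 = 2.711

1 3.849 29.274 20.979
2 2.835 9.848 36.431
3 1.644 3.313 45.394
4 0.954 1.114 50.592
final: 50.592 2.711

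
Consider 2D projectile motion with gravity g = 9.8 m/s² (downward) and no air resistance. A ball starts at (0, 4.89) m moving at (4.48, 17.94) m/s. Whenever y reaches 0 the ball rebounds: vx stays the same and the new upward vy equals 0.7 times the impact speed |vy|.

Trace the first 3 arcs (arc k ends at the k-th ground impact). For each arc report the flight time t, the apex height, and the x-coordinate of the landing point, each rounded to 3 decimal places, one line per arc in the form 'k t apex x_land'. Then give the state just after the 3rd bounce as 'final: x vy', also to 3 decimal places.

Arc 1: start y=4.890, vy=17.940 → t=3.916, apex=21.311, x_land=17.544, impact vy=-20.437
  bounce: vy ← 0.7·20.437 = 14.306
Arc 2: start y=0.000, vy=14.306 → t=2.920, apex=10.442, x_land=30.624, impact vy=-14.306
  bounce: vy ← 0.7·14.306 = 10.014
Arc 3: start y=0.000, vy=10.014 → t=2.044, apex=5.117, x_land=39.780, impact vy=-10.014
  bounce: vy ← 0.7·10.014 = 7.010

1 3.916 21.311 17.544
2 2.920 10.442 30.624
3 2.044 5.117 39.780
final: 39.780 7.010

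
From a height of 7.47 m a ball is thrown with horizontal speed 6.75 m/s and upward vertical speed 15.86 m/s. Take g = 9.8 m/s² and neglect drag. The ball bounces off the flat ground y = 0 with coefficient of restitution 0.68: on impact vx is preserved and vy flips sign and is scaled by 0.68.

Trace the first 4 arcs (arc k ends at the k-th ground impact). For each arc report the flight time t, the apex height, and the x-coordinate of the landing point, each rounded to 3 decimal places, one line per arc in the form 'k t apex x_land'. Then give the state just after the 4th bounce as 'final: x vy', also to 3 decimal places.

1 3.654 20.304 24.664
2 2.768 9.388 43.351
3 1.883 4.341 56.058
4 1.280 2.007 64.698
final: 64.698 4.265

Arc 1: start y=7.470, vy=15.860 → t=3.654, apex=20.304, x_land=24.664, impact vy=-19.949
  bounce: vy ← 0.68·19.949 = 13.565
Arc 2: start y=0.000, vy=13.565 → t=2.768, apex=9.388, x_land=43.351, impact vy=-13.565
  bounce: vy ← 0.68·13.565 = 9.224
Arc 3: start y=0.000, vy=9.224 → t=1.883, apex=4.341, x_land=56.058, impact vy=-9.224
  bounce: vy ← 0.68·9.224 = 6.273
Arc 4: start y=0.000, vy=6.273 → t=1.280, apex=2.007, x_land=64.698, impact vy=-6.273
  bounce: vy ← 0.68·6.273 = 4.265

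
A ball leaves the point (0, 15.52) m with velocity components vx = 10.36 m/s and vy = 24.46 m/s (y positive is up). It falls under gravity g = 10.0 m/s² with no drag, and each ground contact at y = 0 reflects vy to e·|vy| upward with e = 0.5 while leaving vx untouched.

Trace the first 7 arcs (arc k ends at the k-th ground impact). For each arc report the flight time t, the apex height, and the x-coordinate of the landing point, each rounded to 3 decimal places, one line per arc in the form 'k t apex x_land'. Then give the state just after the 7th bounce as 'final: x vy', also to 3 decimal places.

Arc 1: start y=15.520, vy=24.460 → t=5.460, apex=45.435, x_land=56.570, impact vy=-30.145
  bounce: vy ← 0.5·30.145 = 15.072
Arc 2: start y=0.000, vy=15.072 → t=3.014, apex=11.359, x_land=87.800, impact vy=-15.072
  bounce: vy ← 0.5·15.072 = 7.536
Arc 3: start y=0.000, vy=7.536 → t=1.507, apex=2.840, x_land=103.415, impact vy=-7.536
  bounce: vy ← 0.5·7.536 = 3.768
Arc 4: start y=0.000, vy=3.768 → t=0.754, apex=0.710, x_land=111.222, impact vy=-3.768
  bounce: vy ← 0.5·3.768 = 1.884
Arc 5: start y=0.000, vy=1.884 → t=0.377, apex=0.177, x_land=115.126, impact vy=-1.884
  bounce: vy ← 0.5·1.884 = 0.942
Arc 6: start y=0.000, vy=0.942 → t=0.188, apex=0.044, x_land=117.078, impact vy=-0.942
  bounce: vy ← 0.5·0.942 = 0.471
Arc 7: start y=0.000, vy=0.471 → t=0.094, apex=0.011, x_land=118.054, impact vy=-0.471
  bounce: vy ← 0.5·0.471 = 0.236

1 5.460 45.435 56.570
2 3.014 11.359 87.800
3 1.507 2.840 103.415
4 0.754 0.710 111.222
5 0.377 0.177 115.126
6 0.188 0.044 117.078
7 0.094 0.011 118.054
final: 118.054 0.236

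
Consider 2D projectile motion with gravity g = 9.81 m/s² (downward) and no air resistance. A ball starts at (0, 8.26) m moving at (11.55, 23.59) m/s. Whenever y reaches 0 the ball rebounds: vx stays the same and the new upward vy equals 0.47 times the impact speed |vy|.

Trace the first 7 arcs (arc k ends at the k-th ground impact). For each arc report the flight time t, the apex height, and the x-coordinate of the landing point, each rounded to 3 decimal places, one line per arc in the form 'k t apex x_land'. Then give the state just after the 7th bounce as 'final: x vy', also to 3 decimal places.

Arc 1: start y=8.260, vy=23.590 → t=5.137, apex=36.623, x_land=59.334, impact vy=-26.806
  bounce: vy ← 0.47·26.806 = 12.599
Arc 2: start y=0.000, vy=12.599 → t=2.569, apex=8.090, x_land=89.001, impact vy=-12.599
  bounce: vy ← 0.47·12.599 = 5.921
Arc 3: start y=0.000, vy=5.921 → t=1.207, apex=1.787, x_land=102.945, impact vy=-5.921
  bounce: vy ← 0.47·5.921 = 2.783
Arc 4: start y=0.000, vy=2.783 → t=0.567, apex=0.395, x_land=109.498, impact vy=-2.783
  bounce: vy ← 0.47·2.783 = 1.308
Arc 5: start y=0.000, vy=1.308 → t=0.267, apex=0.087, x_land=112.578, impact vy=-1.308
  bounce: vy ← 0.47·1.308 = 0.615
Arc 6: start y=0.000, vy=0.615 → t=0.125, apex=0.019, x_land=114.026, impact vy=-0.615
  bounce: vy ← 0.47·0.615 = 0.289
Arc 7: start y=0.000, vy=0.289 → t=0.059, apex=0.004, x_land=114.706, impact vy=-0.289
  bounce: vy ← 0.47·0.289 = 0.136

1 5.137 36.623 59.334
2 2.569 8.090 89.001
3 1.207 1.787 102.945
4 0.567 0.395 109.498
5 0.267 0.087 112.578
6 0.125 0.019 114.026
7 0.059 0.004 114.706
final: 114.706 0.136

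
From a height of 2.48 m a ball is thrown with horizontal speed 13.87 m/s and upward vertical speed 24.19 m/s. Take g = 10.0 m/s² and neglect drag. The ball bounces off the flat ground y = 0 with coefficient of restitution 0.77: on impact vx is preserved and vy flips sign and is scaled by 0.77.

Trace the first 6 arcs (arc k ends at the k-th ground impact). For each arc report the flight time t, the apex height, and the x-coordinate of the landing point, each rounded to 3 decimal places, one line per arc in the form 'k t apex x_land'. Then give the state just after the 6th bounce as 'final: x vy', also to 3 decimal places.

1 4.938 31.738 68.496
2 3.880 18.817 122.311
3 2.988 11.157 163.748
4 2.300 6.615 195.655
5 1.771 3.922 220.223
6 1.364 2.325 239.140
final: 239.140 5.251

Arc 1: start y=2.480, vy=24.190 → t=4.938, apex=31.738, x_land=68.496, impact vy=-25.194
  bounce: vy ← 0.77·25.194 = 19.400
Arc 2: start y=0.000, vy=19.400 → t=3.880, apex=18.817, x_land=122.311, impact vy=-19.400
  bounce: vy ← 0.77·19.400 = 14.938
Arc 3: start y=0.000, vy=14.938 → t=2.988, apex=11.157, x_land=163.748, impact vy=-14.938
  bounce: vy ← 0.77·14.938 = 11.502
Arc 4: start y=0.000, vy=11.502 → t=2.300, apex=6.615, x_land=195.655, impact vy=-11.502
  bounce: vy ← 0.77·11.502 = 8.857
Arc 5: start y=0.000, vy=8.857 → t=1.771, apex=3.922, x_land=220.223, impact vy=-8.857
  bounce: vy ← 0.77·8.857 = 6.820
Arc 6: start y=0.000, vy=6.820 → t=1.364, apex=2.325, x_land=239.140, impact vy=-6.820
  bounce: vy ← 0.77·6.820 = 5.251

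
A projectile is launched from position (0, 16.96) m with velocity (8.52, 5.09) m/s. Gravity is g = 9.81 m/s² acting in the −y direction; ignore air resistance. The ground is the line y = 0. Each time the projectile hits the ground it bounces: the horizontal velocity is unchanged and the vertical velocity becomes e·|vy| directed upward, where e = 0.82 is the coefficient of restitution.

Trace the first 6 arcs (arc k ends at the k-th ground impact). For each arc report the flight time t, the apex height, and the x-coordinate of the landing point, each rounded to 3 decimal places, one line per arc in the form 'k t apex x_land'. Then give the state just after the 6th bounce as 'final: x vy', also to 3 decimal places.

1 2.449 18.280 20.869
2 3.166 12.292 47.843
3 2.596 8.265 69.963
4 2.129 5.557 88.101
5 1.746 3.737 102.974
6 1.431 2.513 115.170
final: 115.170 5.757

Arc 1: start y=16.960, vy=5.090 → t=2.449, apex=18.280, x_land=20.869, impact vy=-18.938
  bounce: vy ← 0.82·18.938 = 15.529
Arc 2: start y=0.000, vy=15.529 → t=3.166, apex=12.292, x_land=47.843, impact vy=-15.529
  bounce: vy ← 0.82·15.529 = 12.734
Arc 3: start y=0.000, vy=12.734 → t=2.596, apex=8.265, x_land=69.963, impact vy=-12.734
  bounce: vy ← 0.82·12.734 = 10.442
Arc 4: start y=0.000, vy=10.442 → t=2.129, apex=5.557, x_land=88.101, impact vy=-10.442
  bounce: vy ← 0.82·10.442 = 8.562
Arc 5: start y=0.000, vy=8.562 → t=1.746, apex=3.737, x_land=102.974, impact vy=-8.562
  bounce: vy ← 0.82·8.562 = 7.021
Arc 6: start y=0.000, vy=7.021 → t=1.431, apex=2.513, x_land=115.170, impact vy=-7.021
  bounce: vy ← 0.82·7.021 = 5.757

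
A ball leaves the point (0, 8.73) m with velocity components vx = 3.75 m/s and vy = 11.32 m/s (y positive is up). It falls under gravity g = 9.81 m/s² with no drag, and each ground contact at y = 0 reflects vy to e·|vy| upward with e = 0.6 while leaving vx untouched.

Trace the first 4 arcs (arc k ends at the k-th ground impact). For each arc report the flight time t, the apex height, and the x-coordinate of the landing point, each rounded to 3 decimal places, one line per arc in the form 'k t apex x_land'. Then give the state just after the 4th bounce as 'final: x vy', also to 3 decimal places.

Arc 1: start y=8.730, vy=11.320 → t=2.918, apex=15.261, x_land=10.942, impact vy=-17.304
  bounce: vy ← 0.6·17.304 = 10.382
Arc 2: start y=0.000, vy=10.382 → t=2.117, apex=5.494, x_land=18.879, impact vy=-10.382
  bounce: vy ← 0.6·10.382 = 6.229
Arc 3: start y=0.000, vy=6.229 → t=1.270, apex=1.978, x_land=23.642, impact vy=-6.229
  bounce: vy ← 0.6·6.229 = 3.738
Arc 4: start y=0.000, vy=3.738 → t=0.762, apex=0.712, x_land=26.499, impact vy=-3.738
  bounce: vy ← 0.6·3.738 = 2.243

1 2.918 15.261 10.942
2 2.117 5.494 18.879
3 1.270 1.978 23.642
4 0.762 0.712 26.499
final: 26.499 2.243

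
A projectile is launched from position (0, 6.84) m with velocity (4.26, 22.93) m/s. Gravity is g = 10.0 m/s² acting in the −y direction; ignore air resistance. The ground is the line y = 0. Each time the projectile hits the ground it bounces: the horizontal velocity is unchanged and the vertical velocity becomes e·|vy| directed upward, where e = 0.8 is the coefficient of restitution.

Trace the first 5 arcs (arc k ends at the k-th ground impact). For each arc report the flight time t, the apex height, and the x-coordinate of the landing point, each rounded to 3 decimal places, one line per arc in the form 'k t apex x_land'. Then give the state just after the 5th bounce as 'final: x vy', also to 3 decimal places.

Arc 1: start y=6.840, vy=22.930 → t=4.867, apex=33.129, x_land=20.734, impact vy=-25.741
  bounce: vy ← 0.8·25.741 = 20.593
Arc 2: start y=0.000, vy=20.593 → t=4.119, apex=21.203, x_land=38.279, impact vy=-20.593
  bounce: vy ← 0.8·20.593 = 16.474
Arc 3: start y=0.000, vy=16.474 → t=3.295, apex=13.570, x_land=52.315, impact vy=-16.474
  bounce: vy ← 0.8·16.474 = 13.179
Arc 4: start y=0.000, vy=13.179 → t=2.636, apex=8.685, x_land=63.543, impact vy=-13.179
  bounce: vy ← 0.8·13.179 = 10.543
Arc 5: start y=0.000, vy=10.543 → t=2.109, apex=5.558, x_land=72.526, impact vy=-10.543
  bounce: vy ← 0.8·10.543 = 8.435

1 4.867 33.129 20.734
2 4.119 21.203 38.279
3 3.295 13.570 52.315
4 2.636 8.685 63.543
5 2.109 5.558 72.526
final: 72.526 8.435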